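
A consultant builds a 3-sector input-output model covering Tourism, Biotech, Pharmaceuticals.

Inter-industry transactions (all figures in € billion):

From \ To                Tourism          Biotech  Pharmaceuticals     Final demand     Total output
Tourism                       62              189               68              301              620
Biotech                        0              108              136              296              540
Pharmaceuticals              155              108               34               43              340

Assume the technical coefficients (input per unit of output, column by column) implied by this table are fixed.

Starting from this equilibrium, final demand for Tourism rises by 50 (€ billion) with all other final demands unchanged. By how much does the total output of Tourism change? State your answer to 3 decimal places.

Δx_T = 63.872

Technical coefficients a_ij = z_ij / X_j:
  a_TT = 62/620 = 0.10, a_BT = 0/620 = 0.00, a_PT = 155/620 = 0.25
  a_TB = 189/540 = 0.35, a_BB = 108/540 = 0.20, a_PB = 108/540 = 0.20
  a_TP = 68/340 = 0.20, a_BP = 136/340 = 0.40, a_PP = 34/340 = 0.10
I − A =
  [   0.90    -0.35    -0.20]
  [   0.00     0.80    -0.40]
  [  -0.25    -0.20     0.90]
Cofactors of I−A, C_ij = (−1)^(i+j)·(minor ij) (rows/columns in the sector order above):
  C_11 = (0.80)(0.90) − (-0.40)(-0.20) = 0.6400
  C_12 = −[(0.00)(0.90) − (-0.40)(-0.25)] = 0.1000
  C_13 = (0.00)(-0.20) − (0.80)(-0.25) = 0.2000
  C_21 = −[(-0.35)(0.90) − (-0.20)(-0.20)] = 0.3550
  C_22 = (0.90)(0.90) − (-0.20)(-0.25) = 0.7600
  C_23 = −[(0.90)(-0.20) − (-0.35)(-0.25)] = 0.2675
  C_31 = (-0.35)(-0.40) − (-0.20)(0.80) = 0.3000
  C_32 = −[(0.90)(-0.40) − (-0.20)(0.00)] = 0.3600
  C_33 = (0.90)(0.80) − (-0.35)(0.00) = 0.7200
det(I−A) = Σ_j (I−A)_1j·C_1j = (0.90)(0.6400) + (-0.35)(0.1000) + (-0.20)(0.2000) = 0.5010
adj(I−A) = Cᵀ =
  [ 0.6400   0.3550   0.3000]
  [ 0.1000   0.7600   0.3600]
  [ 0.2000   0.2675   0.7200]
(I − A)⁻¹ = adj(I−A) / det(I−A) ≈
  [   1.2774     0.7086     0.5988]
  [   0.1996     1.5170     0.7186]
  [   0.3992     0.5339     1.4371]
Δx = (I − A)⁻¹ Δd with Δd having +50 in the Tourism component and 0 elsewhere.
So Δx_T = L_TT · (+50), where L_TT = adj(I−A)_TT / det(I−A) = 0.6400 / 0.5010.
Δx_T = 0.6400 × (+50) / 0.5010 = 32.00 / 0.5010 ≈ 63.872.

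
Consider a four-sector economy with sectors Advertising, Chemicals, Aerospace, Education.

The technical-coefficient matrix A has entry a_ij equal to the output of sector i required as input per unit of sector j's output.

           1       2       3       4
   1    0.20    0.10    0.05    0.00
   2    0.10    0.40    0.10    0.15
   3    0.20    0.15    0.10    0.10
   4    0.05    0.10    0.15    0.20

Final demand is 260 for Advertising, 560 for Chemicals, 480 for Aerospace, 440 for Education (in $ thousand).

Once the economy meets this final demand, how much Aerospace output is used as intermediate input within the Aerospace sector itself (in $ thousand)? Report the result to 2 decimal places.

z_33 = 100.41

I − A =
  [   0.80    -0.10    -0.05     0.00]
  [  -0.10     0.60    -0.10    -0.15]
  [  -0.20    -0.15     0.90    -0.10]
  [  -0.05    -0.10    -0.15     0.80]
Compute the cofactors C_ij = (−1)^(i+j)·(3×3 minor ij) of I−A; the adjugate is their transpose:
adj(I−A) = Cᵀ =
  [ 0.393125   0.077000   0.033500   0.018625]
  [ 0.098250   0.555750   0.086375   0.115000]
  [ 0.110125   0.120500   0.363250   0.068000]
  [ 0.057500   0.096875   0.081000   0.402250]
det(I−A) = Σ_j (I−A)_1j·C_1j = (0.80)(0.393125) + (-0.10)(0.098250) + (-0.05)(0.110125) + (0.00)(0.057500) = 0.29916875
(I − A)⁻¹ = adj(I−A) / det(I−A) ≈
  [   1.3141     0.2574     0.1120     0.0623]
  [   0.3284     1.8576     0.2887     0.3844]
  [   0.3681     0.4028     1.2142     0.2273]
  [   0.1922     0.3238     0.2708     1.3446]
First solve x = (I − A)⁻¹ d = adj(I−A)·d / det(I−A); in particular x_3 = (0.110125·260 + 0.120500·560 + 0.363250·480 + 0.068000·440) / 0.29916875 = 300.3925 / 0.29916875 ≈ 1004.0905.
Intermediate flow from 3 to 3: z_33 = a_33 · x_3 = 0.10 × 300.3925 / 0.29916875 = 30.03925 / 0.29916875 ≈ 100.41.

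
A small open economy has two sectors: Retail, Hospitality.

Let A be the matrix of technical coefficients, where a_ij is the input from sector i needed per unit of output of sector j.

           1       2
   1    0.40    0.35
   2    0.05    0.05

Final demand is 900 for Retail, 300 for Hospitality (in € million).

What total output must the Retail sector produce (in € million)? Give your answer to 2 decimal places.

I − A =
  [   0.60    -0.35]
  [  -0.05     0.95]
det(I−A) = (0.60)(0.95) − (-0.35)(-0.05) = 0.5525
adj(I−A) = [[0.95, 0.35], [0.05, 0.60]]
(I − A)⁻¹ = adj(I−A) / det(I−A) ≈
  [   1.7195     0.6335]
  [   0.0905     1.0860]
x = (I − A)⁻¹ d = adj(I−A)·d / det(I−A), with det(I−A) = 0.5525:
  x_1 = (0.95·900 + 0.35·300) / 0.5525 = 960.00 / 0.5525 ≈ 1737.56
  x_2 = (0.05·900 + 0.60·300) / 0.5525 = 225.00 / 0.5525 ≈ 407.24

x_1 = 1737.56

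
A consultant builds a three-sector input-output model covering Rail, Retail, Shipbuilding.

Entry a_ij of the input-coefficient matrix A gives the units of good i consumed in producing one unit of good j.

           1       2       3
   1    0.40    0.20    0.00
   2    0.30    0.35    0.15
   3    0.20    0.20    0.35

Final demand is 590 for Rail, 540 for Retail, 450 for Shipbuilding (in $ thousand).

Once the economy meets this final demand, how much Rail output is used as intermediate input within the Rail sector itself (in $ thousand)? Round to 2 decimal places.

z_11 = 661.99

I − A =
  [   0.60    -0.20     0.00]
  [  -0.30     0.65    -0.15]
  [  -0.20    -0.20     0.65]
Cofactors of I−A, C_ij = (−1)^(i+j)·(minor ij) (rows/columns in the sector order above):
  C_11 = (0.65)(0.65) − (-0.15)(-0.20) = 0.3925
  C_12 = −[(-0.30)(0.65) − (-0.15)(-0.20)] = 0.2250
  C_13 = (-0.30)(-0.20) − (0.65)(-0.20) = 0.1900
  C_21 = −[(-0.20)(0.65) − (0.00)(-0.20)] = 0.1300
  C_22 = (0.60)(0.65) − (0.00)(-0.20) = 0.3900
  C_23 = −[(0.60)(-0.20) − (-0.20)(-0.20)] = 0.1600
  C_31 = (-0.20)(-0.15) − (0.00)(0.65) = 0.0300
  C_32 = −[(0.60)(-0.15) − (0.00)(-0.30)] = 0.0900
  C_33 = (0.60)(0.65) − (-0.20)(-0.30) = 0.3300
det(I−A) = Σ_j (I−A)_1j·C_1j = (0.60)(0.3925) + (-0.20)(0.2250) + (0.00)(0.1900) = 0.1905
adj(I−A) = Cᵀ =
  [ 0.3925   0.1300   0.0300]
  [ 0.2250   0.3900   0.0900]
  [ 0.1900   0.1600   0.3300]
(I − A)⁻¹ = adj(I−A) / det(I−A) ≈
  [   2.0604     0.6824     0.1575]
  [   1.1811     2.0472     0.4724]
  [   0.9974     0.8399     1.7323]
First solve x = (I − A)⁻¹ d = adj(I−A)·d / det(I−A); in particular x_1 = (0.3925·590 + 0.1300·540 + 0.0300·450) / 0.1905 = 315.275 / 0.1905 ≈ 1654.9869.
Intermediate flow from 1 to 1: z_11 = a_11 · x_1 = 0.40 × 315.275 / 0.1905 = 126.11 / 0.1905 ≈ 661.99.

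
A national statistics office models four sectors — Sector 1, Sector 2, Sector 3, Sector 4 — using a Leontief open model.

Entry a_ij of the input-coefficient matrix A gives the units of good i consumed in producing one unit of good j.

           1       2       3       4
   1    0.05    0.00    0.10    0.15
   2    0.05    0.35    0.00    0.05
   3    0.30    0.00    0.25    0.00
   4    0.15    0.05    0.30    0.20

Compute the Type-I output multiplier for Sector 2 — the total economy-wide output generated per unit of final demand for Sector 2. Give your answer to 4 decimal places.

I − A =
  [   0.95     0.00    -0.10    -0.15]
  [  -0.05     0.65     0.00    -0.05]
  [  -0.30     0.00     0.75     0.00]
  [  -0.15    -0.05    -0.30     0.80]
Compute the cofactors C_ij = (−1)^(i+j)·(3×3 minor ij) of I−A; the adjugate is their transpose:
adj(I−A) = Cᵀ =
  [ 0.388125   0.005625   0.081000   0.073125]
  [ 0.040125   0.515625   0.021250   0.039750]
  [ 0.155250   0.002250   0.476625   0.029250]
  [ 0.133500   0.034125   0.195250   0.443625]
det(I−A) = Σ_j (I−A)_1j·C_1j = (0.95)(0.388125) + (0.00)(0.040125) + (-0.10)(0.155250) + (-0.15)(0.133500) = 0.33316875
(I − A)⁻¹ = adj(I−A) / det(I−A) ≈
  [   1.16495     0.01688     0.24312     0.21948]
  [   0.12043     1.54764     0.06378     0.11931]
  [   0.46598     0.00675     1.43058     0.08779]
  [   0.40070     0.10243     0.58604     1.33153]
The output multiplier for sector j is the column-j sum of the Leontief inverse (I − A)⁻¹ = adj(I−A) / det(I−A).
Column 2 of adj(I−A): (0.005625, 0.515625, 0.002250, 0.034125); det(I−A) = 0.33316875.
m_2 = (0.005625 + 0.515625 + 0.002250 + 0.034125) / 0.33316875 = 0.557625 / 0.33316875 ≈ 1.6737.

m_2 = 1.6737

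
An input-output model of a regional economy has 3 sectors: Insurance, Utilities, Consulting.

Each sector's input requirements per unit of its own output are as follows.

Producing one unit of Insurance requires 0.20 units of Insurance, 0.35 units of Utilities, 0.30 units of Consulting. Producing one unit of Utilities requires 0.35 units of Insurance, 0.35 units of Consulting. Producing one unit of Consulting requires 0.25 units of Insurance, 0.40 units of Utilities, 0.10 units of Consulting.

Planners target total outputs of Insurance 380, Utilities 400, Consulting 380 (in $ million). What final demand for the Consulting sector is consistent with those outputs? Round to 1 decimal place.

d_3 = 88.0

I − A =
  [   0.80    -0.35    -0.25]
  [  -0.35     1.00    -0.40]
  [  -0.30    -0.35     0.90]
d = (I − A) x:
  d_1 = (+0.80)·380 + (-0.35)·400 + (-0.25)·380 = 69.0
  d_2 = (-0.35)·380 + (+1.00)·400 + (-0.40)·380 = 115.0
  d_3 = (-0.30)·380 + (-0.35)·400 + (+0.90)·380 = 88.0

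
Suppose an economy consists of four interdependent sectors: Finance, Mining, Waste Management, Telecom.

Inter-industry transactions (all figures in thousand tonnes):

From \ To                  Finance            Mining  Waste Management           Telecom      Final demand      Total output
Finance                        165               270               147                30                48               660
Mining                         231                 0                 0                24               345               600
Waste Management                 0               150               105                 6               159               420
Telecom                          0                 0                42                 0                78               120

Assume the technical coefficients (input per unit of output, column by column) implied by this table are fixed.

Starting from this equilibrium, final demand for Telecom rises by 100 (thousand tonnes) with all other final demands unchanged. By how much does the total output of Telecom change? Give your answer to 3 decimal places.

Technical coefficients a_ij = z_ij / X_j:
  a_FF = 165/660 = 0.25, a_MF = 231/660 = 0.35, a_WF = 0/660 = 0.00, a_TF = 0/660 = 0.00
  a_FM = 270/600 = 0.45, a_MM = 0/600 = 0.00, a_WM = 150/600 = 0.25, a_TM = 0/600 = 0.00
  a_FW = 147/420 = 0.35, a_MW = 0/420 = 0.00, a_WW = 105/420 = 0.25, a_TW = 42/420 = 0.10
  a_FT = 30/120 = 0.25, a_MT = 24/120 = 0.20, a_WT = 6/120 = 0.05, a_TT = 0/120 = 0.00
I − A =
  [   0.75    -0.45    -0.35    -0.25]
  [  -0.35     1.00     0.00    -0.20]
  [   0.00    -0.25     0.75    -0.05]
  [   0.00     0.00    -0.10     1.00]
Compute the cofactors C_ij = (−1)^(i+j)·(3×3 minor ij) of I−A; the adjugate is their transpose:
adj(I−A) = Cᵀ =
  [ 0.74000   0.42900   0.38400   0.29000]
  [ 0.26075   0.55875   0.14625   0.18425]
  [ 0.08750   0.18750   0.59250   0.08900]
  [ 0.00875   0.01875   0.05925   0.41375]
det(I−A) = Σ_j (I−A)_1j·C_1j = (0.75)(0.74000) + (-0.45)(0.26075) + (-0.35)(0.08750) + (-0.25)(0.00875) = 0.40485
(I − A)⁻¹ = adj(I−A) / det(I−A) ≈
  [   1.8278     1.0597     0.9485     0.7163]
  [   0.6441     1.3801     0.3612     0.4551]
  [   0.2161     0.4631     1.4635     0.2198]
  [   0.0216     0.0463     0.1464     1.0220]
Δx = (I − A)⁻¹ Δd with Δd having +100 in the Telecom component and 0 elsewhere.
So Δx_T = L_TT · (+100), where L_TT = adj(I−A)_TT / det(I−A) = 0.41375 / 0.40485.
Δx_T = 0.41375 × (+100) / 0.40485 = 41.375 / 0.40485 ≈ 102.198.

Δx_T = 102.198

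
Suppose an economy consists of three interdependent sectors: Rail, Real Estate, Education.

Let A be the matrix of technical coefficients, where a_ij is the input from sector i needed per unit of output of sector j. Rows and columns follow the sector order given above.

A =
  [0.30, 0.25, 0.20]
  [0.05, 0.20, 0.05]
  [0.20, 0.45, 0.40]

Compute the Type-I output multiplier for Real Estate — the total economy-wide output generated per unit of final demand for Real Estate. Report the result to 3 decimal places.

I − A =
  [   0.70    -0.25    -0.20]
  [  -0.05     0.80    -0.05]
  [  -0.20    -0.45     0.60]
Cofactors of I−A, C_ij = (−1)^(i+j)·(minor ij) (rows/columns in the sector order above):
  C_11 = (0.80)(0.60) − (-0.05)(-0.45) = 0.4575
  C_12 = −[(-0.05)(0.60) − (-0.05)(-0.20)] = 0.0400
  C_13 = (-0.05)(-0.45) − (0.80)(-0.20) = 0.1825
  C_21 = −[(-0.25)(0.60) − (-0.20)(-0.45)] = 0.2400
  C_22 = (0.70)(0.60) − (-0.20)(-0.20) = 0.3800
  C_23 = −[(0.70)(-0.45) − (-0.25)(-0.20)] = 0.3650
  C_31 = (-0.25)(-0.05) − (-0.20)(0.80) = 0.1725
  C_32 = −[(0.70)(-0.05) − (-0.20)(-0.05)] = 0.0450
  C_33 = (0.70)(0.80) − (-0.25)(-0.05) = 0.5475
det(I−A) = Σ_j (I−A)_1j·C_1j = (0.70)(0.4575) + (-0.25)(0.0400) + (-0.20)(0.1825) = 0.27375
adj(I−A) = Cᵀ =
  [ 0.4575   0.2400   0.1725]
  [ 0.0400   0.3800   0.0450]
  [ 0.1825   0.3650   0.5475]
(I − A)⁻¹ = adj(I−A) / det(I−A) ≈
  [   1.6712     0.8767     0.6301]
  [   0.1461     1.3881     0.1644]
  [   0.6667     1.3333     2.0000]
The output multiplier for sector j is the column-j sum of the Leontief inverse (I − A)⁻¹ = adj(I−A) / det(I−A).
Column 2 of adj(I−A): (0.2400, 0.3800, 0.3650); det(I−A) = 0.27375.
m_2 = (0.2400 + 0.3800 + 0.3650) / 0.27375 = 0.985 / 0.27375 ≈ 3.598.

m_2 = 3.598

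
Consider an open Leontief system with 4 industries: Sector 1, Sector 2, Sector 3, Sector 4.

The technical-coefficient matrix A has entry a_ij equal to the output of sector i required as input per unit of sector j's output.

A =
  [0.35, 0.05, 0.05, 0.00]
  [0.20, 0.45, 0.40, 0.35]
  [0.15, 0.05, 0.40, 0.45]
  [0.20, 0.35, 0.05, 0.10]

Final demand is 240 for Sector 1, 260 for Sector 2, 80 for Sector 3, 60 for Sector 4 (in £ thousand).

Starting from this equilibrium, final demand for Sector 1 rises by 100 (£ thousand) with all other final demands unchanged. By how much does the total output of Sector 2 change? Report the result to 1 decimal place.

I − A =
  [   0.65    -0.05    -0.05     0.00]
  [  -0.20     0.55    -0.40    -0.35]
  [  -0.15    -0.05     0.60    -0.45]
  [  -0.20    -0.35    -0.05     0.90]
Compute the cofactors C_ij = (−1)^(i+j)·(3×3 minor ij) of I−A; the adjugate is their transpose:
adj(I−A) = Cᵀ =
  [ 0.129250   0.036000   0.037500   0.032750]
  [ 0.238125   0.325125   0.257875   0.255375]
  [ 0.149375   0.142875   0.229625   0.170375]
  [ 0.129625   0.142375   0.121375   0.187875]
det(I−A) = Σ_j (I−A)_1j·C_1j = (0.65)(0.129250) + (-0.05)(0.238125) + (-0.05)(0.149375) + (0.00)(0.129625) = 0.0646375
(I − A)⁻¹ = adj(I−A) / det(I−A) ≈
  [   1.9996     0.5570     0.5802     0.5067]
  [   3.6840     5.0300     3.9896     3.9509]
  [   2.3110     2.2104     3.5525     2.6359]
  [   2.0054     2.2027     1.8778     2.9066]
Δx = (I − A)⁻¹ Δd with Δd having +100 in the Sector 1 component and 0 elsewhere.
So Δx_2 = L_21 · (+100), where L_21 = adj(I−A)_21 / det(I−A) = 0.238125 / 0.0646375.
Δx_2 = 0.238125 × (+100) / 0.0646375 = 23.8125 / 0.0646375 ≈ 368.4.

Δx_2 = 368.4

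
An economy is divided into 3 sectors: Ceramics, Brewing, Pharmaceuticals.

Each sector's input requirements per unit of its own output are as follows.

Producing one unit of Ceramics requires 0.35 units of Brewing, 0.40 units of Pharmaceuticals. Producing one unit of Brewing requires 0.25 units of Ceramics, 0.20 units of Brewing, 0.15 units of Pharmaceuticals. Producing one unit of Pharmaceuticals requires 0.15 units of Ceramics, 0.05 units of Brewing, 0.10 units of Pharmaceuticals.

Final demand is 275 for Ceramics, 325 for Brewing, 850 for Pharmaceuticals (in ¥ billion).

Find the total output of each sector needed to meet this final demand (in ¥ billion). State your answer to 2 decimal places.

x_C = 679.03, x_B = 789.44, x_P = 1377.81

I − A =
  [   1.00    -0.25    -0.15]
  [  -0.35     0.80    -0.05]
  [  -0.40    -0.15     0.90]
Cofactors of I−A, C_ij = (−1)^(i+j)·(minor ij) (rows/columns in the sector order above):
  C_11 = (0.80)(0.90) − (-0.05)(-0.15) = 0.7125
  C_12 = −[(-0.35)(0.90) − (-0.05)(-0.40)] = 0.3350
  C_13 = (-0.35)(-0.15) − (0.80)(-0.40) = 0.3725
  C_21 = −[(-0.25)(0.90) − (-0.15)(-0.15)] = 0.2475
  C_22 = (1.00)(0.90) − (-0.15)(-0.40) = 0.8400
  C_23 = −[(1.00)(-0.15) − (-0.25)(-0.40)] = 0.2500
  C_31 = (-0.25)(-0.05) − (-0.15)(0.80) = 0.1325
  C_32 = −[(1.00)(-0.05) − (-0.15)(-0.35)] = 0.1025
  C_33 = (1.00)(0.80) − (-0.25)(-0.35) = 0.7125
det(I−A) = Σ_j (I−A)_1j·C_1j = (1.00)(0.7125) + (-0.25)(0.3350) + (-0.15)(0.3725) = 0.572875
adj(I−A) = Cᵀ =
  [ 0.7125   0.2475   0.1325]
  [ 0.3350   0.8400   0.1025]
  [ 0.3725   0.2500   0.7125]
(I − A)⁻¹ = adj(I−A) / det(I−A) ≈
  [   1.2437     0.4320     0.2313]
  [   0.5848     1.4663     0.1789]
  [   0.6502     0.4364     1.2437]
x = (I − A)⁻¹ d = adj(I−A)·d / det(I−A), with det(I−A) = 0.572875:
  x_C = (0.7125·275 + 0.2475·325 + 0.1325·850) / 0.572875 = 389.00 / 0.572875 ≈ 679.03
  x_B = (0.3350·275 + 0.8400·325 + 0.1025·850) / 0.572875 = 452.25 / 0.572875 ≈ 789.44
  x_P = (0.3725·275 + 0.2500·325 + 0.7125·850) / 0.572875 = 789.3125 / 0.572875 ≈ 1377.81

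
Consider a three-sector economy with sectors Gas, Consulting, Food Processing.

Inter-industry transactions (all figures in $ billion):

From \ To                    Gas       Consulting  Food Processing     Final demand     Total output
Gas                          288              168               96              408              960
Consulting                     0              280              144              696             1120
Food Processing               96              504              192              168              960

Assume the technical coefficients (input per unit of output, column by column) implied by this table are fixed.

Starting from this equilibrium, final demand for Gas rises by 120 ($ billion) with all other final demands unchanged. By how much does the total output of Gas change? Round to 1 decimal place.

Technical coefficients a_ij = z_ij / X_j:
  a_11 = 288/960 = 0.30, a_21 = 0/960 = 0.00, a_31 = 96/960 = 0.10
  a_12 = 168/1120 = 0.15, a_22 = 280/1120 = 0.25, a_32 = 504/1120 = 0.45
  a_13 = 96/960 = 0.10, a_23 = 144/960 = 0.15, a_33 = 192/960 = 0.20
I − A =
  [   0.70    -0.15    -0.10]
  [   0.00     0.75    -0.15]
  [  -0.10    -0.45     0.80]
Cofactors of I−A, C_ij = (−1)^(i+j)·(minor ij) (rows/columns in the sector order above):
  C_11 = (0.75)(0.80) − (-0.15)(-0.45) = 0.5325
  C_12 = −[(0.00)(0.80) − (-0.15)(-0.10)] = 0.0150
  C_13 = (0.00)(-0.45) − (0.75)(-0.10) = 0.0750
  C_21 = −[(-0.15)(0.80) − (-0.10)(-0.45)] = 0.1650
  C_22 = (0.70)(0.80) − (-0.10)(-0.10) = 0.5500
  C_23 = −[(0.70)(-0.45) − (-0.15)(-0.10)] = 0.3300
  C_31 = (-0.15)(-0.15) − (-0.10)(0.75) = 0.0975
  C_32 = −[(0.70)(-0.15) − (-0.10)(0.00)] = 0.1050
  C_33 = (0.70)(0.75) − (-0.15)(0.00) = 0.5250
det(I−A) = Σ_j (I−A)_1j·C_1j = (0.70)(0.5325) + (-0.15)(0.0150) + (-0.10)(0.0750) = 0.3630
adj(I−A) = Cᵀ =
  [ 0.5325   0.1650   0.0975]
  [ 0.0150   0.5500   0.1050]
  [ 0.0750   0.3300   0.5250]
(I − A)⁻¹ = adj(I−A) / det(I−A) ≈
  [   1.4669     0.4545     0.2686]
  [   0.0413     1.5152     0.2893]
  [   0.2066     0.9091     1.4463]
Δx = (I − A)⁻¹ Δd with Δd having +120 in the Gas component and 0 elsewhere.
So Δx_1 = L_11 · (+120), where L_11 = adj(I−A)_11 / det(I−A) = 0.5325 / 0.3630.
Δx_1 = 0.5325 × (+120) / 0.3630 = 63.90 / 0.3630 ≈ 176.0.

Δx_1 = 176.0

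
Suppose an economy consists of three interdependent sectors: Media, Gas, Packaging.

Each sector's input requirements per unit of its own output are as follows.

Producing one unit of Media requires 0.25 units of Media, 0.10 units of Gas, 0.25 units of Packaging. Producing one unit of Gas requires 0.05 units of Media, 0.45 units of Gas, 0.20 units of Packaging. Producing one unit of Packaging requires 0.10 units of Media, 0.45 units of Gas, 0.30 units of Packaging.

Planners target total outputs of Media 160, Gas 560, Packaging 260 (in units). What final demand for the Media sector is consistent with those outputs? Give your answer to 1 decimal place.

I − A =
  [   0.75    -0.05    -0.10]
  [  -0.10     0.55    -0.45]
  [  -0.25    -0.20     0.70]
d = (I − A) x:
  d_M = (+0.75)·160 + (-0.05)·560 + (-0.10)·260 = 66.0
  d_G = (-0.10)·160 + (+0.55)·560 + (-0.45)·260 = 175.0
  d_P = (-0.25)·160 + (-0.20)·560 + (+0.70)·260 = 30.0

d_M = 66.0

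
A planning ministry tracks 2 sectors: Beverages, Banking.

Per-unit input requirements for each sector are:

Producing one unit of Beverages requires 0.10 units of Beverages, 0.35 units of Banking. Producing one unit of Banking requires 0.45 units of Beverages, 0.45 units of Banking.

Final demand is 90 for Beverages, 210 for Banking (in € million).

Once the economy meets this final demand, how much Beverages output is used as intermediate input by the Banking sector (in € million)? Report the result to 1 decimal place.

z_12 = 294.0

I − A =
  [   0.90    -0.45]
  [  -0.35     0.55]
det(I−A) = (0.90)(0.55) − (-0.45)(-0.35) = 0.3375
adj(I−A) = [[0.55, 0.45], [0.35, 0.90]]
(I − A)⁻¹ = adj(I−A) / det(I−A) ≈
  [   1.6296     1.3333]
  [   1.0370     2.6667]
First solve x = (I − A)⁻¹ d = adj(I−A)·d / det(I−A); in particular x_2 = (0.35·90 + 0.90·210) / 0.3375 = 220.50 / 0.3375 ≈ 653.333.
Intermediate flow from 1 to 2: z_12 = a_12 · x_2 = 0.45 × 220.50 / 0.3375 = 99.225 / 0.3375 = 294.0.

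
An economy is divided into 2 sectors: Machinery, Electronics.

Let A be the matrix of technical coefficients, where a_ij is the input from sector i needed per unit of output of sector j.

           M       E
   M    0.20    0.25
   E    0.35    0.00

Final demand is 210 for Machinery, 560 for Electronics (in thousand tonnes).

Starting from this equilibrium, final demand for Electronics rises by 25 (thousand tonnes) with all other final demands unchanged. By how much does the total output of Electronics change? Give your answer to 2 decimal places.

I − A =
  [   0.80    -0.25]
  [  -0.35     1.00]
det(I−A) = (0.80)(1.00) − (-0.25)(-0.35) = 0.7125
adj(I−A) = [[1.00, 0.25], [0.35, 0.80]]
(I − A)⁻¹ = adj(I−A) / det(I−A) ≈
  [   1.4035     0.3509]
  [   0.4912     1.1228]
Δx = (I − A)⁻¹ Δd with Δd having +25 in the Electronics component and 0 elsewhere.
So Δx_E = L_EE · (+25), where L_EE = adj(I−A)_EE / det(I−A) = 0.80 / 0.7125.
Δx_E = 0.80 × (+25) / 0.7125 = 20.00 / 0.7125 ≈ 28.07.

Δx_E = 28.07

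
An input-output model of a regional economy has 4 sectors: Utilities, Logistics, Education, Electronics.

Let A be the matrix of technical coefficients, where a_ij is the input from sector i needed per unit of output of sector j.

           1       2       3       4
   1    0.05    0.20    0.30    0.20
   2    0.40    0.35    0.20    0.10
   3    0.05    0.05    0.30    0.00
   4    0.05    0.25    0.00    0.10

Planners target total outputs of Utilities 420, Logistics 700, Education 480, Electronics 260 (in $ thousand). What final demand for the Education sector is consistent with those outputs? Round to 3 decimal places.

d_3 = 280.000

I − A =
  [   0.95    -0.20    -0.30    -0.20]
  [  -0.40     0.65    -0.20    -0.10]
  [  -0.05    -0.05     0.70     0.00]
  [  -0.05    -0.25     0.00     0.90]
d = (I − A) x:
  d_1 = (+0.95)·420 + (-0.20)·700 + (-0.30)·480 + (-0.20)·260 = 63.000
  d_2 = (-0.40)·420 + (+0.65)·700 + (-0.20)·480 + (-0.10)·260 = 165.000
  d_3 = (-0.05)·420 + (-0.05)·700 + (+0.70)·480 + (+0.00)·260 = 280.000
  d_4 = (-0.05)·420 + (-0.25)·700 + (+0.00)·480 + (+0.90)·260 = 38.000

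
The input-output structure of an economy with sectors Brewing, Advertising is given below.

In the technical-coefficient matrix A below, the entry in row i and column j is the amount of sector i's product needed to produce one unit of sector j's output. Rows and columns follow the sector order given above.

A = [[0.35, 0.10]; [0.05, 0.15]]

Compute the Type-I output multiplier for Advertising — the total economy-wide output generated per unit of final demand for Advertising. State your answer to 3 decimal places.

I − A =
  [   0.65    -0.10]
  [  -0.05     0.85]
det(I−A) = (0.65)(0.85) − (-0.10)(-0.05) = 0.5475
adj(I−A) = [[0.85, 0.10], [0.05, 0.65]]
(I − A)⁻¹ = adj(I−A) / det(I−A) ≈
  [   1.5525     0.1826]
  [   0.0913     1.1872]
The output multiplier for sector j is the column-j sum of the Leontief inverse (I − A)⁻¹ = adj(I−A) / det(I−A).
Column A of adj(I−A): (0.10, 0.65); det(I−A) = 0.5475.
m_A = (0.10 + 0.65) / 0.5475 = 0.75 / 0.5475 ≈ 1.370.

m_A = 1.370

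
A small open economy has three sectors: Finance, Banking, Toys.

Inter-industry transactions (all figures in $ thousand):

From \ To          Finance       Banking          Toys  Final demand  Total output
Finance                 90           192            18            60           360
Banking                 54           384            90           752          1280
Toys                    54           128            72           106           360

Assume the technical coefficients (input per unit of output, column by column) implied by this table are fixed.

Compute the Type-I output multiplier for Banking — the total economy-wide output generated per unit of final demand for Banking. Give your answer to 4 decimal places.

Technical coefficients a_ij = z_ij / X_j:
  a_FF = 90/360 = 0.25, a_BF = 54/360 = 0.15, a_TF = 54/360 = 0.15
  a_FB = 192/1280 = 0.15, a_BB = 384/1280 = 0.30, a_TB = 128/1280 = 0.10
  a_FT = 18/360 = 0.05, a_BT = 90/360 = 0.25, a_TT = 72/360 = 0.20
I − A =
  [   0.75    -0.15    -0.05]
  [  -0.15     0.70    -0.25]
  [  -0.15    -0.10     0.80]
Cofactors of I−A, C_ij = (−1)^(i+j)·(minor ij) (rows/columns in the sector order above):
  C_11 = (0.70)(0.80) − (-0.25)(-0.10) = 0.5350
  C_12 = −[(-0.15)(0.80) − (-0.25)(-0.15)] = 0.1575
  C_13 = (-0.15)(-0.10) − (0.70)(-0.15) = 0.1200
  C_21 = −[(-0.15)(0.80) − (-0.05)(-0.10)] = 0.1250
  C_22 = (0.75)(0.80) − (-0.05)(-0.15) = 0.5925
  C_23 = −[(0.75)(-0.10) − (-0.15)(-0.15)] = 0.0975
  C_31 = (-0.15)(-0.25) − (-0.05)(0.70) = 0.0725
  C_32 = −[(0.75)(-0.25) − (-0.05)(-0.15)] = 0.1950
  C_33 = (0.75)(0.70) − (-0.15)(-0.15) = 0.5025
det(I−A) = Σ_j (I−A)_1j·C_1j = (0.75)(0.5350) + (-0.15)(0.1575) + (-0.05)(0.1200) = 0.371625
adj(I−A) = Cᵀ =
  [ 0.5350   0.1250   0.0725]
  [ 0.1575   0.5925   0.1950]
  [ 0.1200   0.0975   0.5025]
(I − A)⁻¹ = adj(I−A) / det(I−A) ≈
  [   1.43962     0.33636     0.19509]
  [   0.42381     1.59435     0.52472]
  [   0.32291     0.26236     1.35217]
The output multiplier for sector j is the column-j sum of the Leontief inverse (I − A)⁻¹ = adj(I−A) / det(I−A).
Column B of adj(I−A): (0.1250, 0.5925, 0.0975); det(I−A) = 0.371625.
m_B = (0.1250 + 0.5925 + 0.0975) / 0.371625 = 0.815 / 0.371625 ≈ 2.1931.

m_B = 2.1931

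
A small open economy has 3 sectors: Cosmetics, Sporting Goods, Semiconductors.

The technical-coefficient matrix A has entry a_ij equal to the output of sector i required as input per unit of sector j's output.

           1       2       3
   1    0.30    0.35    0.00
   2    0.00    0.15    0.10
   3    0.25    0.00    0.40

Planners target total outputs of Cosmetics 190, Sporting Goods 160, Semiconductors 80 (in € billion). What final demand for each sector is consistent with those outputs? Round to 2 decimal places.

d_1 = 77.00, d_2 = 128.00, d_3 = 0.50

I − A =
  [   0.70    -0.35     0.00]
  [   0.00     0.85    -0.10]
  [  -0.25     0.00     0.60]
d = (I − A) x:
  d_1 = (+0.70)·190 + (-0.35)·160 + (+0.00)·80 = 77.00
  d_2 = (+0.00)·190 + (+0.85)·160 + (-0.10)·80 = 128.00
  d_3 = (-0.25)·190 + (+0.00)·160 + (+0.60)·80 = 0.50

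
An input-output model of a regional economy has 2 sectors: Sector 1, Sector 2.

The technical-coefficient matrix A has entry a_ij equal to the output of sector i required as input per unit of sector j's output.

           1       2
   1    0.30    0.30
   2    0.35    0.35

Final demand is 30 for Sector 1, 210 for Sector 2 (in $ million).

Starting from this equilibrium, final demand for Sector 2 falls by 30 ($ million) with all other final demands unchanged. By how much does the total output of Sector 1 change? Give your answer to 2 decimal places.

Δx_1 = -25.71

I − A =
  [   0.70    -0.30]
  [  -0.35     0.65]
det(I−A) = (0.70)(0.65) − (-0.30)(-0.35) = 0.3500
adj(I−A) = [[0.65, 0.30], [0.35, 0.70]]
(I − A)⁻¹ = adj(I−A) / det(I−A) ≈
  [   1.8571     0.8571]
  [   1.0000     2.0000]
Δx = (I − A)⁻¹ Δd with Δd having -30 in the Sector 2 component and 0 elsewhere.
So Δx_1 = L_12 · (-30), where L_12 = adj(I−A)_12 / det(I−A) = 0.30 / 0.3500.
Δx_1 = 0.30 × (-30) / 0.3500 = -9.00 / 0.3500 ≈ -25.71.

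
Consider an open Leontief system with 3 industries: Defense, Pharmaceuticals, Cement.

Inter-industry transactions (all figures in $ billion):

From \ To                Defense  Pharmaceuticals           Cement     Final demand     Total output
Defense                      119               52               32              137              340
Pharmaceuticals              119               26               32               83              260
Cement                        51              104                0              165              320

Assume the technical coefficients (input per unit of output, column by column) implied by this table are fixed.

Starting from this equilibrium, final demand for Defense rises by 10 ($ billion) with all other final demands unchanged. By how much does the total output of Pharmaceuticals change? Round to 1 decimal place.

Technical coefficients a_ij = z_ij / X_j:
  a_DD = 119/340 = 0.35, a_PD = 119/340 = 0.35, a_CD = 51/340 = 0.15
  a_DP = 52/260 = 0.20, a_PP = 26/260 = 0.10, a_CP = 104/260 = 0.40
  a_DC = 32/320 = 0.10, a_PC = 32/320 = 0.10, a_CC = 0/320 = 0.00
I − A =
  [   0.65    -0.20    -0.10]
  [  -0.35     0.90    -0.10]
  [  -0.15    -0.40     1.00]
Cofactors of I−A, C_ij = (−1)^(i+j)·(minor ij) (rows/columns in the sector order above):
  C_11 = (0.90)(1.00) − (-0.10)(-0.40) = 0.8600
  C_12 = −[(-0.35)(1.00) − (-0.10)(-0.15)] = 0.3650
  C_13 = (-0.35)(-0.40) − (0.90)(-0.15) = 0.2750
  C_21 = −[(-0.20)(1.00) − (-0.10)(-0.40)] = 0.2400
  C_22 = (0.65)(1.00) − (-0.10)(-0.15) = 0.6350
  C_23 = −[(0.65)(-0.40) − (-0.20)(-0.15)] = 0.2900
  C_31 = (-0.20)(-0.10) − (-0.10)(0.90) = 0.1100
  C_32 = −[(0.65)(-0.10) − (-0.10)(-0.35)] = 0.1000
  C_33 = (0.65)(0.90) − (-0.20)(-0.35) = 0.5150
det(I−A) = Σ_j (I−A)_1j·C_1j = (0.65)(0.8600) + (-0.20)(0.3650) + (-0.10)(0.2750) = 0.4585
adj(I−A) = Cᵀ =
  [ 0.8600   0.2400   0.1100]
  [ 0.3650   0.6350   0.1000]
  [ 0.2750   0.2900   0.5150]
(I − A)⁻¹ = adj(I−A) / det(I−A) ≈
  [   1.8757     0.5234     0.2399]
  [   0.7961     1.3850     0.2181]
  [   0.5998     0.6325     1.1232]
Δx = (I − A)⁻¹ Δd with Δd having +10 in the Defense component and 0 elsewhere.
So Δx_P = L_PD · (+10), where L_PD = adj(I−A)_PD / det(I−A) = 0.3650 / 0.4585.
Δx_P = 0.3650 × (+10) / 0.4585 = 3.65 / 0.4585 ≈ 8.0.

Δx_P = 8.0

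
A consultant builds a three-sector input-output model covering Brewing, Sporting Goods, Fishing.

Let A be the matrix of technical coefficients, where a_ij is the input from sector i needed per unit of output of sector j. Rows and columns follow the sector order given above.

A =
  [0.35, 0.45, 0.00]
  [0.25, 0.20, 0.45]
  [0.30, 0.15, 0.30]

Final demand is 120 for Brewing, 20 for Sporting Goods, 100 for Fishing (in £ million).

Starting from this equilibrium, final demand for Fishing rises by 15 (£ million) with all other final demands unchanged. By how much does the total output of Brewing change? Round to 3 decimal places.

Δx_B = 16.817

I − A =
  [   0.65    -0.45     0.00]
  [  -0.25     0.80    -0.45]
  [  -0.30    -0.15     0.70]
Cofactors of I−A, C_ij = (−1)^(i+j)·(minor ij) (rows/columns in the sector order above):
  C_11 = (0.80)(0.70) − (-0.45)(-0.15) = 0.4925
  C_12 = −[(-0.25)(0.70) − (-0.45)(-0.30)] = 0.3100
  C_13 = (-0.25)(-0.15) − (0.80)(-0.30) = 0.2775
  C_21 = −[(-0.45)(0.70) − (0.00)(-0.15)] = 0.3150
  C_22 = (0.65)(0.70) − (0.00)(-0.30) = 0.4550
  C_23 = −[(0.65)(-0.15) − (-0.45)(-0.30)] = 0.2325
  C_31 = (-0.45)(-0.45) − (0.00)(0.80) = 0.2025
  C_32 = −[(0.65)(-0.45) − (0.00)(-0.25)] = 0.2925
  C_33 = (0.65)(0.80) − (-0.45)(-0.25) = 0.4075
det(I−A) = Σ_j (I−A)_1j·C_1j = (0.65)(0.4925) + (-0.45)(0.3100) + (0.00)(0.2775) = 0.180625
adj(I−A) = Cᵀ =
  [ 0.4925   0.3150   0.2025]
  [ 0.3100   0.4550   0.2925]
  [ 0.2775   0.2325   0.4075]
(I − A)⁻¹ = adj(I−A) / det(I−A) ≈
  [   2.7266     1.7439     1.1211]
  [   1.7163     2.5190     1.6194]
  [   1.5363     1.2872     2.2561]
Δx = (I − A)⁻¹ Δd with Δd having +15 in the Fishing component and 0 elsewhere.
So Δx_B = L_BF · (+15), where L_BF = adj(I−A)_BF / det(I−A) = 0.2025 / 0.180625.
Δx_B = 0.2025 × (+15) / 0.180625 = 3.0375 / 0.180625 ≈ 16.817.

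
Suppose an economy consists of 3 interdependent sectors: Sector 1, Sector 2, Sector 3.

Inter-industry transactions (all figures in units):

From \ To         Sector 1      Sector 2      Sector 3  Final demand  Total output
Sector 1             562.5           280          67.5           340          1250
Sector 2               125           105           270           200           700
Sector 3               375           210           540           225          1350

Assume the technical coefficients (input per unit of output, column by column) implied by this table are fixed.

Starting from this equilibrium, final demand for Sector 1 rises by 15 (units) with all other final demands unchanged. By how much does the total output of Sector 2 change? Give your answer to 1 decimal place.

Δx_2 = 9.7

Technical coefficients a_ij = z_ij / X_j:
  a_11 = 562.5/1250 = 0.45, a_21 = 125/1250 = 0.10, a_31 = 375/1250 = 0.30
  a_12 = 280/700 = 0.40, a_22 = 105/700 = 0.15, a_32 = 210/700 = 0.30
  a_13 = 67.5/1350 = 0.05, a_23 = 270/1350 = 0.20, a_33 = 540/1350 = 0.40
I − A =
  [   0.55    -0.40    -0.05]
  [  -0.10     0.85    -0.20]
  [  -0.30    -0.30     0.60]
Cofactors of I−A, C_ij = (−1)^(i+j)·(minor ij) (rows/columns in the sector order above):
  C_11 = (0.85)(0.60) − (-0.20)(-0.30) = 0.4500
  C_12 = −[(-0.10)(0.60) − (-0.20)(-0.30)] = 0.1200
  C_13 = (-0.10)(-0.30) − (0.85)(-0.30) = 0.2850
  C_21 = −[(-0.40)(0.60) − (-0.05)(-0.30)] = 0.2550
  C_22 = (0.55)(0.60) − (-0.05)(-0.30) = 0.3150
  C_23 = −[(0.55)(-0.30) − (-0.40)(-0.30)] = 0.2850
  C_31 = (-0.40)(-0.20) − (-0.05)(0.85) = 0.1225
  C_32 = −[(0.55)(-0.20) − (-0.05)(-0.10)] = 0.1150
  C_33 = (0.55)(0.85) − (-0.40)(-0.10) = 0.4275
det(I−A) = Σ_j (I−A)_1j·C_1j = (0.55)(0.4500) + (-0.40)(0.1200) + (-0.05)(0.2850) = 0.18525
adj(I−A) = Cᵀ =
  [ 0.4500   0.2550   0.1225]
  [ 0.1200   0.3150   0.1150]
  [ 0.2850   0.2850   0.4275]
(I − A)⁻¹ = adj(I−A) / det(I−A) ≈
  [   2.4291     1.3765     0.6613]
  [   0.6478     1.7004     0.6208]
  [   1.5385     1.5385     2.3077]
Δx = (I − A)⁻¹ Δd with Δd having +15 in the Sector 1 component and 0 elsewhere.
So Δx_2 = L_21 · (+15), where L_21 = adj(I−A)_21 / det(I−A) = 0.1200 / 0.18525.
Δx_2 = 0.1200 × (+15) / 0.18525 = 1.80 / 0.18525 ≈ 9.7.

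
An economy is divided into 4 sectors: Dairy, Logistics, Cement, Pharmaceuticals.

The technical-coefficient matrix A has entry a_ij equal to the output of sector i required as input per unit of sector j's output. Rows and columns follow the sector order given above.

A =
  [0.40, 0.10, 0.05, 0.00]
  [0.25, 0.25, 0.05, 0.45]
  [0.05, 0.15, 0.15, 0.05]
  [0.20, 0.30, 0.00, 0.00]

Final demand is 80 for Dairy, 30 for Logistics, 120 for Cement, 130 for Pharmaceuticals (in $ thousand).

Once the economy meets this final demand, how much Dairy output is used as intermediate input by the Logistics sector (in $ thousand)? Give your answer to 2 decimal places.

z_12 = 26.99

I − A =
  [   0.60    -0.10    -0.05     0.00]
  [  -0.25     0.75    -0.05    -0.45]
  [  -0.05    -0.15     0.85    -0.05]
  [  -0.20    -0.30     0.00     1.00]
Compute the cofactors C_ij = (−1)^(i+j)·(3×3 minor ij) of I−A; the adjugate is their transpose:
adj(I−A) = Cᵀ =
  [ 0.51450   0.09325   0.03575   0.04375]
  [ 0.29200   0.50700   0.04700   0.23050]
  [ 0.09300   0.10500   0.33500   0.06400]
  [ 0.19050   0.17075   0.02125   0.35275]
det(I−A) = Σ_j (I−A)_1j·C_1j = (0.60)(0.51450) + (-0.10)(0.29200) + (-0.05)(0.09300) + (0.00)(0.19050) = 0.27485
(I − A)⁻¹ = adj(I−A) / det(I−A) ≈
  [   1.8719     0.3393     0.1301     0.1592]
  [   1.0624     1.8446     0.1710     0.8386]
  [   0.3384     0.3820     1.2188     0.2329]
  [   0.6931     0.6212     0.0773     1.2834]
First solve x = (I − A)⁻¹ d = adj(I−A)·d / det(I−A); in particular x_2 = (0.29200·80 + 0.50700·30 + 0.04700·120 + 0.23050·130) / 0.27485 = 74.175 / 0.27485 ≈ 269.8745.
Intermediate flow from 1 to 2: z_12 = a_12 · x_2 = 0.10 × 74.175 / 0.27485 = 7.4175 / 0.27485 ≈ 26.99.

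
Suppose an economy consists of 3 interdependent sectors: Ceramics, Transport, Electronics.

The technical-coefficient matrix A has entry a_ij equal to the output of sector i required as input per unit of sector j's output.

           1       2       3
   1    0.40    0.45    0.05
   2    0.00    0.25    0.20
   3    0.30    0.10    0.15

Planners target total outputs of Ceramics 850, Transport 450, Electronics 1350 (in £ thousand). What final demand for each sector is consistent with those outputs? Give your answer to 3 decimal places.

d_1 = 240.000, d_2 = 67.500, d_3 = 847.500

I − A =
  [   0.60    -0.45    -0.05]
  [   0.00     0.75    -0.20]
  [  -0.30    -0.10     0.85]
d = (I − A) x:
  d_1 = (+0.60)·850 + (-0.45)·450 + (-0.05)·1350 = 240.000
  d_2 = (+0.00)·850 + (+0.75)·450 + (-0.20)·1350 = 67.500
  d_3 = (-0.30)·850 + (-0.10)·450 + (+0.85)·1350 = 847.500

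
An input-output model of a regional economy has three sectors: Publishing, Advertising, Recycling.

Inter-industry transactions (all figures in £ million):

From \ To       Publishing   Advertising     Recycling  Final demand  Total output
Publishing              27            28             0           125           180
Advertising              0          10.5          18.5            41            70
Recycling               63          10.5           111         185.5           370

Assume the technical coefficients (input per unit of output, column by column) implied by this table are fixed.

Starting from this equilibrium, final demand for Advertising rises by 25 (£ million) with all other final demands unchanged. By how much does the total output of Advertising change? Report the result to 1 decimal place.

Δx_A = 30.2

Technical coefficients a_ij = z_ij / X_j:
  a_PP = 27/180 = 0.15, a_AP = 0/180 = 0.00, a_RP = 63/180 = 0.35
  a_PA = 28/70 = 0.40, a_AA = 10.5/70 = 0.15, a_RA = 10.5/70 = 0.15
  a_PR = 0/370 = 0.00, a_AR = 18.5/370 = 0.05, a_RR = 111/370 = 0.30
I − A =
  [   0.85    -0.40     0.00]
  [   0.00     0.85    -0.05]
  [  -0.35    -0.15     0.70]
Cofactors of I−A, C_ij = (−1)^(i+j)·(minor ij) (rows/columns in the sector order above):
  C_11 = (0.85)(0.70) − (-0.05)(-0.15) = 0.5875
  C_12 = −[(0.00)(0.70) − (-0.05)(-0.35)] = 0.0175
  C_13 = (0.00)(-0.15) − (0.85)(-0.35) = 0.2975
  C_21 = −[(-0.40)(0.70) − (0.00)(-0.15)] = 0.2800
  C_22 = (0.85)(0.70) − (0.00)(-0.35) = 0.5950
  C_23 = −[(0.85)(-0.15) − (-0.40)(-0.35)] = 0.2675
  C_31 = (-0.40)(-0.05) − (0.00)(0.85) = 0.0200
  C_32 = −[(0.85)(-0.05) − (0.00)(0.00)] = 0.0425
  C_33 = (0.85)(0.85) − (-0.40)(0.00) = 0.7225
det(I−A) = Σ_j (I−A)_1j·C_1j = (0.85)(0.5875) + (-0.40)(0.0175) + (0.00)(0.2975) = 0.492375
adj(I−A) = Cᵀ =
  [ 0.5875   0.2800   0.0200]
  [ 0.0175   0.5950   0.0425]
  [ 0.2975   0.2675   0.7225]
(I − A)⁻¹ = adj(I−A) / det(I−A) ≈
  [   1.1932     0.5687     0.0406]
  [   0.0355     1.2084     0.0863]
  [   0.6042     0.5433     1.4674]
Δx = (I − A)⁻¹ Δd with Δd having +25 in the Advertising component and 0 elsewhere.
So Δx_A = L_AA · (+25), where L_AA = adj(I−A)_AA / det(I−A) = 0.5950 / 0.492375.
Δx_A = 0.5950 × (+25) / 0.492375 = 14.875 / 0.492375 ≈ 30.2.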